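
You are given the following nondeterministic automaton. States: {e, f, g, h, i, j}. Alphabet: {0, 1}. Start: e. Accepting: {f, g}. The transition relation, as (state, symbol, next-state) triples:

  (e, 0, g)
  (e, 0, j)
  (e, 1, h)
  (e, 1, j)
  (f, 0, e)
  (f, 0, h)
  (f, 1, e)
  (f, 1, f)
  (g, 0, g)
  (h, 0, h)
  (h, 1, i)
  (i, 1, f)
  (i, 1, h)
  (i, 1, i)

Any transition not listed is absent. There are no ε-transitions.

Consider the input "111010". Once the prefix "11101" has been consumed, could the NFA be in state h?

Yes

Start in {e}.
Read '1': {e} → {h, j}.
Read '1': {h, j} → {i}.
Read '1': {i} → {f, h, i}.
Read '0': {f, h, i} → {e, h}.
Read '1': {e, h} → {h, i, j}.
State h is in {h, i, j}.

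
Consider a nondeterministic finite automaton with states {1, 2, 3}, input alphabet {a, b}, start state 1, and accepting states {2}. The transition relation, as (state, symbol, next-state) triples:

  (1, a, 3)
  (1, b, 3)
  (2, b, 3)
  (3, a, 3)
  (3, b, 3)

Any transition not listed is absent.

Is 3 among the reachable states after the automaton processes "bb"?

Yes

Start in {1}.
Read 'b': {1} → {3}.
Read 'b': {3} → {3}.
State 3 is in {3}.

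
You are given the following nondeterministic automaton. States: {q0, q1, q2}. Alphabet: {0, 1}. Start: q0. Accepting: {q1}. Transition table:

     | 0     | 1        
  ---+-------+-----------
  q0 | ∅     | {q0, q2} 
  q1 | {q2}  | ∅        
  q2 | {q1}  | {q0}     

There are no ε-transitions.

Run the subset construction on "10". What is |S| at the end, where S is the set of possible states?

1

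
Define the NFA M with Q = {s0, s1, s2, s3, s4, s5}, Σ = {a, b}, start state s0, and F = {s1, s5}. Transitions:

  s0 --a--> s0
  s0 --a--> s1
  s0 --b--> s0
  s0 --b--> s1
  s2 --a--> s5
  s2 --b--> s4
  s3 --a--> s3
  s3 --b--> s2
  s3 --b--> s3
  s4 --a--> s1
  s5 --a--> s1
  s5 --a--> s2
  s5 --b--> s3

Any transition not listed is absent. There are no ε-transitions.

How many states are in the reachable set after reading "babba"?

2

Start in {s0}.
Read 'b': s0→{s0, s1}; now {s0, s1}.
Read 'a': s0→{s0, s1}, s1→∅; now {s0, s1}.
Read 'b': s0→{s0, s1}, s1→∅; now {s0, s1}.
Read 'b': s0→{s0, s1}, s1→∅; now {s0, s1}.
Read 'a': s0→{s0, s1}, s1→∅; now {s0, s1}.
That set has 2 states.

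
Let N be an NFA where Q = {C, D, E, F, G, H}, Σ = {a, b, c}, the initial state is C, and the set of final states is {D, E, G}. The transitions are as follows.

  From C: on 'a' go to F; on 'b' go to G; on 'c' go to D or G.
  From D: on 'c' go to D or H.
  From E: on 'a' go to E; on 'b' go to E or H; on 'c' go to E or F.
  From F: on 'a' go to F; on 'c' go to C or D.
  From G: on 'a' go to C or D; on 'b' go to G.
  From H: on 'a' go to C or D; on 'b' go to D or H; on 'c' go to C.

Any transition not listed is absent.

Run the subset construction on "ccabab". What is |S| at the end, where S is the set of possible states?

1

Start in {C}.
Read 'c': C→{D, G}; now {D, G}.
Read 'c': D→{D, H}, G→∅; now {D, H}.
Read 'a': D→∅, H→{C, D}; now {C, D}.
Read 'b': C→{G}, D→∅; now {G}.
Read 'a': G→{C, D}; now {C, D}.
Read 'b': C→{G}, D→∅; now {G}.
That set has 1 state.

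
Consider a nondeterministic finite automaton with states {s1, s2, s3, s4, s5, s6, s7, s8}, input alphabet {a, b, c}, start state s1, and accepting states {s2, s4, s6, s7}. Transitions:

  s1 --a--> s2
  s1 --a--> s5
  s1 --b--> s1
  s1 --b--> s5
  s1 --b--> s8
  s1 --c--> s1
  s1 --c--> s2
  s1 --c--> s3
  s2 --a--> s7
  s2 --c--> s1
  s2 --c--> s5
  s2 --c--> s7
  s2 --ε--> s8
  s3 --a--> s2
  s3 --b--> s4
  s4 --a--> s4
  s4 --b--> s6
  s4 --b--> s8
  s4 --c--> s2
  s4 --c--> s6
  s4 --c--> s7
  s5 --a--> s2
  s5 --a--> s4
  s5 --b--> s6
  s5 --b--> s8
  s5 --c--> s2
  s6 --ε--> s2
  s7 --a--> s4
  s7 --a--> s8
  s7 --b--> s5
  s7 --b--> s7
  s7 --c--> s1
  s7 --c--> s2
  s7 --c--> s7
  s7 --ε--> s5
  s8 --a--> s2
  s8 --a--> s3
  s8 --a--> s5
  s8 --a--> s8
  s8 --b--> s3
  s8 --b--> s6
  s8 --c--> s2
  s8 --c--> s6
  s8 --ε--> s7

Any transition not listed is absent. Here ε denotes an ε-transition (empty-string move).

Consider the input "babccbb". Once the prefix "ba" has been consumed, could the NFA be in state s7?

Yes

Start in {s1}.
Read 'b': {s1} → {s1, s5, s7, s8}.
Read 'a': {s1, s5, s7, s8} → {s2, s3, s4, s5, s7, s8}.
State s7 is in {s2, s3, s4, s5, s7, s8}.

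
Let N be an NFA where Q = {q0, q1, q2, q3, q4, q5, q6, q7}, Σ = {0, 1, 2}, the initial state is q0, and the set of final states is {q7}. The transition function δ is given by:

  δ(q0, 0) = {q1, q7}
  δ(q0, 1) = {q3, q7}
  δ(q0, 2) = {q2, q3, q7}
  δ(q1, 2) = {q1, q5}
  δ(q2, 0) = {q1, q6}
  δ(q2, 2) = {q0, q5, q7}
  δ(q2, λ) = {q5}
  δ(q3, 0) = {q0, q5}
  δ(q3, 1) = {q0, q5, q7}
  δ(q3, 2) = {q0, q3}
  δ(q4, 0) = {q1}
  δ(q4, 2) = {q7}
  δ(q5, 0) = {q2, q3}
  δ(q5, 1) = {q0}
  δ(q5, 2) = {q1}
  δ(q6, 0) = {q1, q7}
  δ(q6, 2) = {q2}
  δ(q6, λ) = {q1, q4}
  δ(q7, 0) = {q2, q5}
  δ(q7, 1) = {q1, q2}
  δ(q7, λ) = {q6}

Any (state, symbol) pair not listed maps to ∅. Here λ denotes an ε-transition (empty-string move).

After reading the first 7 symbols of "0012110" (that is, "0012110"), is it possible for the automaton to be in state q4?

Yes

Start in {q0}.
Read '0': q0→{q1, q7}; union {q1, q7}; ε-closure = {q1, q4, q6, q7}.
Read '0': q1→∅, q4→{q1}, q6→{q1, q7}, q7→{q2, q5}; union {q1, q2, q5, q7}; ε-closure = {q1, q2, q4, q5, q6, q7}.
Read '1': q1→∅, q2→∅, q4→∅, q5→{q0}, q6→∅, q7→{q1, q2}; union {q0, q1, q2}; ε-closure = {q0, q1, q2, q5}.
Read '2': q0→{q2, q3, q7}, q1→{q1, q5}, q2→{q0, q5, q7}, q5→{q1}; union {q0, q1, q2, q3, q5, q7}; ε-closure = {q0, q1, q2, q3, q4, q5, q6, q7}.
Read '1': q0→{q3, q7}, q1→∅, q2→∅, q3→{q0, q5, q7}, q4→∅, q5→{q0}, q6→∅, q7→{q1, q2}; union {q0, q1, q2, q3, q5, q7}; ε-closure = {q0, q1, q2, q3, q4, q5, q6, q7}.
Read '1': q0→{q3, q7}, q1→∅, q2→∅, q3→{q0, q5, q7}, q4→∅, q5→{q0}, q6→∅, q7→{q1, q2}; union {q0, q1, q2, q3, q5, q7}; ε-closure = {q0, q1, q2, q3, q4, q5, q6, q7}.
Read '0': q0→{q1, q7}, q1→∅, q2→{q1, q6}, q3→{q0, q5}, q4→{q1}, q5→{q2, q3}, q6→{q1, q7}, q7→{q2, q5}; union {q0, q1, q2, q3, q5, q6, q7}; ε-closure = {q0, q1, q2, q3, q4, q5, q6, q7}.
State q4 is in {q0, q1, q2, q3, q4, q5, q6, q7}.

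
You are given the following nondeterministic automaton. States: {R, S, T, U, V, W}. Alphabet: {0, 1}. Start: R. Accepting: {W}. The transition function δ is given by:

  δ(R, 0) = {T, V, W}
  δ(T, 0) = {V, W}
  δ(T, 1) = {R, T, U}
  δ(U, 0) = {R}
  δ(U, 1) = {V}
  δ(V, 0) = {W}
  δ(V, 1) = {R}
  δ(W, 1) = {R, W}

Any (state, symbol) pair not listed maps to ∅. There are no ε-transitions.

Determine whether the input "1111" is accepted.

No

Start in {R}.
Read '1': {R} → ∅.
The set is empty and remains empty for the remaining 3 symbols.
The final set ∅ contains no accepting state.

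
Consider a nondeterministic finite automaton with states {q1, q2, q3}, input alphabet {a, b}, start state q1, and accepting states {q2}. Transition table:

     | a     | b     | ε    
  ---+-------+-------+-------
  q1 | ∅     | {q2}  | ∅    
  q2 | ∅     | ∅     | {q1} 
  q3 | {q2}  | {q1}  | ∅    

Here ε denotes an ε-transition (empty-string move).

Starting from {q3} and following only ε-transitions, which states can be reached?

Begin with {q3}.
No ε-moves leave this set, so the closure equals the set itself.

{q3}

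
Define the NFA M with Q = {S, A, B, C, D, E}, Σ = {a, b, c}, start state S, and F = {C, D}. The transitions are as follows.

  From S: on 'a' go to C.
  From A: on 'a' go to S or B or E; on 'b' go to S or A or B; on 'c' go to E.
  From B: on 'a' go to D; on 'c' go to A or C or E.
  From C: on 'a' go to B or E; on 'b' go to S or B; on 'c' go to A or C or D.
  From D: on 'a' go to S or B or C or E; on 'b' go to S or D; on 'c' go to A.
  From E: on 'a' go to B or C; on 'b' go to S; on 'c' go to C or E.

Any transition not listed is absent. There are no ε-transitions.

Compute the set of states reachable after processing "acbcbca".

{S, B, C, E}

Start in {S}.
Read 'a': {S} → {C}.
Read 'c': {C} → {A, C, D}.
Read 'b': {A, C, D} → {S, A, B, D}.
Read 'c': {S, A, B, D} → {A, C, E}.
Read 'b': {A, C, E} → {S, A, B}.
Read 'c': {S, A, B} → {A, C, E}.
Read 'a': {A, C, E} → {S, B, C, E}.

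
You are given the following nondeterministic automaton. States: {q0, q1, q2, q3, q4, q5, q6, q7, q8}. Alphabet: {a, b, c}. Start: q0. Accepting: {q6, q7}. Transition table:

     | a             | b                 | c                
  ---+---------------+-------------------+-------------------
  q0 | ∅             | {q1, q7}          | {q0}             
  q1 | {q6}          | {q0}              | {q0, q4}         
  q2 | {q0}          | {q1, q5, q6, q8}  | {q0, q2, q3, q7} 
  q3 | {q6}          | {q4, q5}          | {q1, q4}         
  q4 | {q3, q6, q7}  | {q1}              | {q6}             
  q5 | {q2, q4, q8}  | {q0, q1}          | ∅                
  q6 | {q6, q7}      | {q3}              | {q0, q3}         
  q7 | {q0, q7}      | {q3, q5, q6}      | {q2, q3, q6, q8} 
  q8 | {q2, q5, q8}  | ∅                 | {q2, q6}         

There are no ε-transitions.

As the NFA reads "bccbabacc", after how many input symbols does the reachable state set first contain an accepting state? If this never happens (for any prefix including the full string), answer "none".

1

Start in {q0}.
Read 'b': {q0} → {q1, q7}.
None of the earlier sets intersect F, but {q1, q7} does.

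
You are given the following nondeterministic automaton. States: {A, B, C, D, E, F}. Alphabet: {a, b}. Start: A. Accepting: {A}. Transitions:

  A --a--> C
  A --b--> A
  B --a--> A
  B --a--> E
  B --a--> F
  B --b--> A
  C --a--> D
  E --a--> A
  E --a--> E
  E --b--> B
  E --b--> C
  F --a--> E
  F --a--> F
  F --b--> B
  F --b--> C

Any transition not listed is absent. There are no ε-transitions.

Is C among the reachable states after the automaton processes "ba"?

Yes

Start in {A}.
Read 'b': A→{A}; now {A}.
Read 'a': A→{C}; now {C}.
State C is in {C}.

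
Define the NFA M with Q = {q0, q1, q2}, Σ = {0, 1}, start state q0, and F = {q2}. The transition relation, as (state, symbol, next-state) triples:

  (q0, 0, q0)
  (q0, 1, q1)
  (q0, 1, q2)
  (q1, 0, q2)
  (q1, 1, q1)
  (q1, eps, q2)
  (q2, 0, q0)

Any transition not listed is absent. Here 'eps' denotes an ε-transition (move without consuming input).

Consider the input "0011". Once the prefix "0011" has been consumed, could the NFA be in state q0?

No

Start in {q0}.
Read '0': {q0} → {q0}.
Read '0': {q0} → {q0}.
Read '1': {q0} → {q1, q2}.
Read '1': {q1, q2} → {q1, q2}.
State q0 is not in {q1, q2}.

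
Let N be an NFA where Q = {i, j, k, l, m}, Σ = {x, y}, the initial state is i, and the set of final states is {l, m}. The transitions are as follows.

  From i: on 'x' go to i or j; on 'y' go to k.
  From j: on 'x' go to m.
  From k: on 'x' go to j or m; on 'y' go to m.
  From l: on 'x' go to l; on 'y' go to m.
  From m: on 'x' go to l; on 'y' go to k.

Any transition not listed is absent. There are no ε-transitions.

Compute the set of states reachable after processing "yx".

{j, m}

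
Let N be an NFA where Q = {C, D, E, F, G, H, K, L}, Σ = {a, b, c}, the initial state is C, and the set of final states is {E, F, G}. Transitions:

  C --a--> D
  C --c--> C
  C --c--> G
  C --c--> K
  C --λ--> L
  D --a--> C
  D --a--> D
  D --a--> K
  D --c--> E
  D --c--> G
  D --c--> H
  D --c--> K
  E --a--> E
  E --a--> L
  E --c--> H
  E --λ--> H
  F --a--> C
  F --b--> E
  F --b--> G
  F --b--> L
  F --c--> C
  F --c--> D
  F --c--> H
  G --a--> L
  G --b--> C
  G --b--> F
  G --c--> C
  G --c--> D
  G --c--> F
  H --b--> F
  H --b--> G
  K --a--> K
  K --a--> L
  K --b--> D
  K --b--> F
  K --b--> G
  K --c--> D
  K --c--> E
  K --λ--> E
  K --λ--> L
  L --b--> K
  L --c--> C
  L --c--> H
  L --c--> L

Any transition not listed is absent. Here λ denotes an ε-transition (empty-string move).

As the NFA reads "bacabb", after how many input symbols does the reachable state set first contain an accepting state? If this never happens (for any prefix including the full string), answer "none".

Start: ε-closure({C}) = {C, L}.
Read 'b': C→∅, L→{K}; union {K}; ε-closure = {E, H, K, L}.
None of the earlier sets intersect F, but {E, H, K, L} does.

1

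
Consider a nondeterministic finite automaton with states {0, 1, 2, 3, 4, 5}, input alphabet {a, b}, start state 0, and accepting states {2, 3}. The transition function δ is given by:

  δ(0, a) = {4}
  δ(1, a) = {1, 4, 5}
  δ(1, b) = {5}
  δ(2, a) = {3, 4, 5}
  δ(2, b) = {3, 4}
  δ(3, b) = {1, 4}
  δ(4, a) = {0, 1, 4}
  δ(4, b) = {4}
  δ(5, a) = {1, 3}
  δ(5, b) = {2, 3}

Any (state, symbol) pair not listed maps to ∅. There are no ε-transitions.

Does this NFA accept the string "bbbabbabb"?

No

Start in {0}.
Read 'b': {0} → ∅.
The set is empty and remains empty for the remaining 8 symbols.
The final set ∅ contains no accepting state.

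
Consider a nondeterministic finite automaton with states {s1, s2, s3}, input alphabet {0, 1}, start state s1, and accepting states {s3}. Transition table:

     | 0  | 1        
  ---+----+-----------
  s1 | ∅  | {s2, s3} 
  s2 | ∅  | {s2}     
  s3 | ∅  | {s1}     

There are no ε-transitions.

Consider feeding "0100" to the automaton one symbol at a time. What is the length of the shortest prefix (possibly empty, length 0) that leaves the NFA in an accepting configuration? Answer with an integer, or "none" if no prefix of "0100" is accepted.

Start in {s1}.
Read '0': {s1} → ∅.
The set is empty and remains empty for the remaining 3 symbols.
No reachable set along the way intersects F.

none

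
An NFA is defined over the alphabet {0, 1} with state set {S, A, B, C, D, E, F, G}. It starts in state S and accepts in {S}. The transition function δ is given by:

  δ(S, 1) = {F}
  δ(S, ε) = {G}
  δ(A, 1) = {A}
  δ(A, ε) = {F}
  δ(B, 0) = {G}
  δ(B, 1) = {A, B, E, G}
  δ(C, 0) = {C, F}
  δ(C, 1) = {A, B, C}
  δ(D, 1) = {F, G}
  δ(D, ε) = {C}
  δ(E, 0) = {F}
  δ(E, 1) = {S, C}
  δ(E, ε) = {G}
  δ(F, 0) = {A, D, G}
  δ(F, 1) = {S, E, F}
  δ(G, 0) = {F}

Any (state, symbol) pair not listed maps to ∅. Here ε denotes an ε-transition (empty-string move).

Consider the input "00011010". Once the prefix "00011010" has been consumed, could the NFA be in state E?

Start: ε-closure({S}) = {S, G}.
Read '0': {S, G} → {F}.
Read '0': {F} → {A, C, D, F, G}.
Read '0': {A, C, D, F, G} → {A, C, D, F, G}.
Read '1': {A, C, D, F, G} → {S, A, B, C, E, F, G}.
Read '1': {S, A, B, C, E, F, G} → {S, A, B, C, E, F, G}.
Read '0': {S, A, B, C, E, F, G} → {A, C, D, F, G}.
Read '1': {A, C, D, F, G} → {S, A, B, C, E, F, G}.
Read '0': {S, A, B, C, E, F, G} → {A, C, D, F, G}.
State E is not in {A, C, D, F, G}.

No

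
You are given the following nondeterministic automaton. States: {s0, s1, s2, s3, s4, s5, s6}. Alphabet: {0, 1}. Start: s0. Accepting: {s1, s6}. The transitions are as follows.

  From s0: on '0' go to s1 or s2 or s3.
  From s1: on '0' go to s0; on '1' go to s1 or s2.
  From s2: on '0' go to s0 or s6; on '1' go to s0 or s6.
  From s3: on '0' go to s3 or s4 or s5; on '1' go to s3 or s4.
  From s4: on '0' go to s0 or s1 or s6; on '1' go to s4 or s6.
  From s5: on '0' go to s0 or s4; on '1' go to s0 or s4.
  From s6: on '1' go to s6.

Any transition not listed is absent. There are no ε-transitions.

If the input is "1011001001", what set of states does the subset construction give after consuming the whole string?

∅

Start in {s0}.
Read '1': s0→∅; now ∅.
The set is empty and remains empty for the remaining 9 symbols.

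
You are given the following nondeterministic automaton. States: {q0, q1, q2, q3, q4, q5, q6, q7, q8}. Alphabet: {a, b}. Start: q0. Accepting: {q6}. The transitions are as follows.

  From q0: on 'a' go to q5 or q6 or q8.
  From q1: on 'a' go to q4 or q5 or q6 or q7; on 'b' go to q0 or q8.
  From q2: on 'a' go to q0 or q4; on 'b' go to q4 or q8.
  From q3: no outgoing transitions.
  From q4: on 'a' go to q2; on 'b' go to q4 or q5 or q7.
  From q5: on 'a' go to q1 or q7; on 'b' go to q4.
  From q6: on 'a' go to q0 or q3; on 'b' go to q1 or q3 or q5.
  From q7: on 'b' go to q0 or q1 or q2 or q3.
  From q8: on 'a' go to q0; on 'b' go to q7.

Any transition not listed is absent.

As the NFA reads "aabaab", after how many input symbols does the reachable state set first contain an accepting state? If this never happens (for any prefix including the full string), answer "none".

Start in {q0}.
Read 'a': q0→{q5, q6, q8}; now {q5, q6, q8}.
None of the earlier sets intersect F, but {q5, q6, q8} does.

1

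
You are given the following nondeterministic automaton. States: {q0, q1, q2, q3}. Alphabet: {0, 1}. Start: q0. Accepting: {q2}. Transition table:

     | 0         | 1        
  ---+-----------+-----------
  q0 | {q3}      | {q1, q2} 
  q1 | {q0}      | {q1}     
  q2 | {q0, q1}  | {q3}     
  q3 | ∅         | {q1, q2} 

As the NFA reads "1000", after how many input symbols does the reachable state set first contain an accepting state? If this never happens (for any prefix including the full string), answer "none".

1

Start in {q0}.
Read '1': q0→{q1, q2}; now {q1, q2}.
None of the earlier sets intersect F, but {q1, q2} does.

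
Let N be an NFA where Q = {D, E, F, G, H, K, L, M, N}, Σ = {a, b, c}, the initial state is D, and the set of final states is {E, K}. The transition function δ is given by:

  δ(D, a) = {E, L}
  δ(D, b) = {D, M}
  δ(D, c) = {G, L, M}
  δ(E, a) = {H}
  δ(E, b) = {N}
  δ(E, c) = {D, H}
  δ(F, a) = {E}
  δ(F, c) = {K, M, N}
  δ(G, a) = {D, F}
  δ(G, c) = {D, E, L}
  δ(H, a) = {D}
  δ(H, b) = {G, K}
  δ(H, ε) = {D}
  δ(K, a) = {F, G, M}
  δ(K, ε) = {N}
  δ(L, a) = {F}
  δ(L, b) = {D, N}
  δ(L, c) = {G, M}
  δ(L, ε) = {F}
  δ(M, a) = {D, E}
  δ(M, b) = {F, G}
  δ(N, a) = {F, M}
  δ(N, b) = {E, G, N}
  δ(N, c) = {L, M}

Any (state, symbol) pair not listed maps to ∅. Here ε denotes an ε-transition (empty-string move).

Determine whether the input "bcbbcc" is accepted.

Yes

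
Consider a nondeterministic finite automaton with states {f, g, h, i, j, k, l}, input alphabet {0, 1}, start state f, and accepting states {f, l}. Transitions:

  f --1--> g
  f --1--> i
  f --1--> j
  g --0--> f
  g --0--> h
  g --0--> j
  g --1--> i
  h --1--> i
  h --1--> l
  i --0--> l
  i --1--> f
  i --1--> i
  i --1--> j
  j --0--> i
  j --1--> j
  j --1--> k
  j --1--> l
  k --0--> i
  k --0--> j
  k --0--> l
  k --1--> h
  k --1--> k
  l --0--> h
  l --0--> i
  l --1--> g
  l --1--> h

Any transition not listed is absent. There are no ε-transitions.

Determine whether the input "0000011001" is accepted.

No

Start in {f}.
Read '0': f→∅; now ∅.
The set is empty and remains empty for the remaining 9 symbols.
The final set ∅ contains no accepting state.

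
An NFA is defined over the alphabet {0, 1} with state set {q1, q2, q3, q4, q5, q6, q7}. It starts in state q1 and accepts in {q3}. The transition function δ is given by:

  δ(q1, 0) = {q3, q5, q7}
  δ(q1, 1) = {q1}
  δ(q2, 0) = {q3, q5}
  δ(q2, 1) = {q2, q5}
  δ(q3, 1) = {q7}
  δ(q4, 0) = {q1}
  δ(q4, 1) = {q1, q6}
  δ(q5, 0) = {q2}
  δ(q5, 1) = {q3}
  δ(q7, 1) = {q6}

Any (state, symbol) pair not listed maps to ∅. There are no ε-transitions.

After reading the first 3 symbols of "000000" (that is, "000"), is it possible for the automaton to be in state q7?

No

Start in {q1}.
Read '0': {q1} → {q3, q5, q7}.
Read '0': {q3, q5, q7} → {q2}.
Read '0': {q2} → {q3, q5}.
State q7 is not in {q3, q5}.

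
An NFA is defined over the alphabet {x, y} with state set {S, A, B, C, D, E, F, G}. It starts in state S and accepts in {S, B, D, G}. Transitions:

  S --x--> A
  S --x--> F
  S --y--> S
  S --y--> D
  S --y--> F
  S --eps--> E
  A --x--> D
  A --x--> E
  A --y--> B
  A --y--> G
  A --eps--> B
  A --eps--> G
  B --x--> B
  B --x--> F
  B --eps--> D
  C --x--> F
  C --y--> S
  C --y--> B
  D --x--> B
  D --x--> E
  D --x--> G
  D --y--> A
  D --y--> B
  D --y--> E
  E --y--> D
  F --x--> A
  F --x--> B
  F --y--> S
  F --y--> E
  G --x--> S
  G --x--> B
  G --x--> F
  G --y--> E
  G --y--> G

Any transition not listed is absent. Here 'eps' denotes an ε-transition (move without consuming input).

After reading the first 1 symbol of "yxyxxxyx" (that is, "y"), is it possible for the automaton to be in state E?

Yes

Start: ε-closure({S}) = {S, E}.
Read 'y': {S, E} → {S, D, E, F}.
State E is in {S, D, E, F}.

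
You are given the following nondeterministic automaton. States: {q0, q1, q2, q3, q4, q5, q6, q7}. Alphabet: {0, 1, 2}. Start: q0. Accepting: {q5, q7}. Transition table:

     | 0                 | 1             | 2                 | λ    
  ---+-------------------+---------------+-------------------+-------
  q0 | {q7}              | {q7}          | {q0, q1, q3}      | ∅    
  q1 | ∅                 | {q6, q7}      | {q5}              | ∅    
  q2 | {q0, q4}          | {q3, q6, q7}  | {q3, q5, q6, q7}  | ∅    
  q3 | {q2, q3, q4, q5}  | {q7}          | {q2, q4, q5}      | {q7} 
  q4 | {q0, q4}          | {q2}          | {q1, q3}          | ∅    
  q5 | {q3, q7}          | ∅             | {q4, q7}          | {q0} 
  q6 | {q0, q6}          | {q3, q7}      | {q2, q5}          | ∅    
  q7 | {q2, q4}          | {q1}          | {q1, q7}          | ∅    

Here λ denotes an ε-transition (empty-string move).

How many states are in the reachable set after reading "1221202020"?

Start in {q0}.
Read '1': {q0} → {q7}.
Read '2': {q7} → {q1, q7}.
Read '2': {q1, q7} → {q0, q1, q5, q7}.
Read '1': {q0, q1, q5, q7} → {q1, q6, q7}.
Read '2': {q1, q6, q7} → {q0, q1, q2, q5, q7}.
Read '0': {q0, q1, q2, q5, q7} → {q0, q2, q3, q4, q7}.
Read '2': {q0, q2, q3, q4, q7} → {q0, q1, q2, q3, q4, q5, q6, q7}.
Read '0': {q0, q1, q2, q3, q4, q5, q6, q7} → {q0, q2, q3, q4, q5, q6, q7}.
Read '2': {q0, q2, q3, q4, q5, q6, q7} → {q0, q1, q2, q3, q4, q5, q6, q7}.
Read '0': {q0, q1, q2, q3, q4, q5, q6, q7} → {q0, q2, q3, q4, q5, q6, q7}.
That set has 7 states.

7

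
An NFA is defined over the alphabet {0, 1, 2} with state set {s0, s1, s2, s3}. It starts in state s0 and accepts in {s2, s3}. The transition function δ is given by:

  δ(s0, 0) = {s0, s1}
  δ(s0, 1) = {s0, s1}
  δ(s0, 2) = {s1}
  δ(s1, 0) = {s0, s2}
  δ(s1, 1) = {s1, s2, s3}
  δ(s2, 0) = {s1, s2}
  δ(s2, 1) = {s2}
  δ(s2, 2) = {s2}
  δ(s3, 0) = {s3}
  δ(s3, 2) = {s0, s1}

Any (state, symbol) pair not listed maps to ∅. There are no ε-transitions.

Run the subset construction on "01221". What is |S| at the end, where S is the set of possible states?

3

Start in {s0}.
Read '0': {s0} → {s0, s1}.
Read '1': {s0, s1} → {s0, s1, s2, s3}.
Read '2': {s0, s1, s2, s3} → {s0, s1, s2}.
Read '2': {s0, s1, s2} → {s1, s2}.
Read '1': {s1, s2} → {s1, s2, s3}.
That set has 3 states.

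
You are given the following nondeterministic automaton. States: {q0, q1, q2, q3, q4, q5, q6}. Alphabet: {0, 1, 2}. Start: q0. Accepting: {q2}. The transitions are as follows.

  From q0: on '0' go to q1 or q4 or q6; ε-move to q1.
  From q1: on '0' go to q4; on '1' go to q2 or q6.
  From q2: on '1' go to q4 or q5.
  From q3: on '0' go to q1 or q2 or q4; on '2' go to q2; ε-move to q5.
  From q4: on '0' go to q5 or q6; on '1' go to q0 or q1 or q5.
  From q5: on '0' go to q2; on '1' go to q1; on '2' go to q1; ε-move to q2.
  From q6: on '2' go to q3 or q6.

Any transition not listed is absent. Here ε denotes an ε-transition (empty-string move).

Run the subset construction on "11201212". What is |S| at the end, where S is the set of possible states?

Start: ε-closure({q0}) = {q0, q1}.
Read '1': q0→∅, q1→{q2, q6}; now {q2, q6}.
Read '1': q2→{q4, q5}, q6→∅; union {q4, q5}; ε-closure = {q2, q4, q5}.
Read '2': q2→∅, q4→∅, q5→{q1}; now {q1}.
Read '0': q1→{q4}; now {q4}.
Read '1': q4→{q0, q1, q5}; union {q0, q1, q5}; ε-closure = {q0, q1, q2, q5}.
Read '2': q0→∅, q1→∅, q2→∅, q5→{q1}; now {q1}.
Read '1': q1→{q2, q6}; now {q2, q6}.
Read '2': q2→∅, q6→{q3, q6}; union {q3, q6}; ε-closure = {q2, q3, q5, q6}.
That set has 4 states.

4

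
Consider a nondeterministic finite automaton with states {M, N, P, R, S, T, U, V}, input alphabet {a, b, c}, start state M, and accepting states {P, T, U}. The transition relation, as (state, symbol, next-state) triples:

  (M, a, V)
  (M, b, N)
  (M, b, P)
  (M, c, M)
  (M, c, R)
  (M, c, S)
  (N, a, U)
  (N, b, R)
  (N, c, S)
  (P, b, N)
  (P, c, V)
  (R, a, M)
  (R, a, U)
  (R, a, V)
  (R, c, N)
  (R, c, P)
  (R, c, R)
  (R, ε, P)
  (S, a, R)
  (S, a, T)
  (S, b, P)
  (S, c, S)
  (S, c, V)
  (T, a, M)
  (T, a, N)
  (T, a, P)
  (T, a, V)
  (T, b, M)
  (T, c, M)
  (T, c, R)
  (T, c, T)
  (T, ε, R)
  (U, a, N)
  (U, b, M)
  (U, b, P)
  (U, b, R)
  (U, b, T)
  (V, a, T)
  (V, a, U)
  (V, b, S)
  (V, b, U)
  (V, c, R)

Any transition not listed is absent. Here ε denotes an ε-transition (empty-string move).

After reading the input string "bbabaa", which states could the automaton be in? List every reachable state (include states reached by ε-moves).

{M, N, P, R, T, U, V}

Start in {M}.
Read 'b': M→{N, P}; now {N, P}.
Read 'b': N→{R}, P→{N}; union {N, R}; ε-closure = {N, P, R}.
Read 'a': N→{U}, P→∅, R→{M, U, V}; now {M, U, V}.
Read 'b': M→{N, P}, U→{M, P, R, T}, V→{S, U}; now {M, N, P, R, S, T, U}.
Read 'a': M→{V}, N→{U}, P→∅, R→{M, U, V}, S→{R, T}, T→{M, N, P, V}, U→{N}; now {M, N, P, R, T, U, V}.
Read 'a': M→{V}, N→{U}, P→∅, R→{M, U, V}, T→{M, N, P, V}, U→{N}, V→{T, U}; union {M, N, P, T, U, V}; ε-closure = {M, N, P, R, T, U, V}.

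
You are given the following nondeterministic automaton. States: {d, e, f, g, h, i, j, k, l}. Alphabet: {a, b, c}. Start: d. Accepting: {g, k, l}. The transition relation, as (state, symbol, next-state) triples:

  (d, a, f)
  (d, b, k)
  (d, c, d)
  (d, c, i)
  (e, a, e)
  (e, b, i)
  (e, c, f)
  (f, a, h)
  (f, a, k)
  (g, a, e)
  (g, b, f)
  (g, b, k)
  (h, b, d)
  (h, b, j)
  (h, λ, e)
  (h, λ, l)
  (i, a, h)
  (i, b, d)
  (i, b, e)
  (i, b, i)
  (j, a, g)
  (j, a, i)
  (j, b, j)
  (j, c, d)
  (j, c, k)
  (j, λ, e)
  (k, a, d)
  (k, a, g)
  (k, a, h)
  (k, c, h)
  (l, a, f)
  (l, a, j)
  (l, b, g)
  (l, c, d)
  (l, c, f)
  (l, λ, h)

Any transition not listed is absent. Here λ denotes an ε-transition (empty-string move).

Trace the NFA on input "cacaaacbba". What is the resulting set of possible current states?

{d, e, f, g, h, i, k, l}

Start in {d}.
Read 'c': {d} → {d, i}.
Read 'a': {d, i} → {e, f, h, l}.
Read 'c': {e, f, h, l} → {d, f}.
Read 'a': {d, f} → {e, f, h, k, l}.
Read 'a': {e, f, h, k, l} → {d, e, f, g, h, j, k, l}.
Read 'a': {d, e, f, g, h, j, k, l} → {d, e, f, g, h, i, j, k, l}.
Read 'c': {d, e, f, g, h, i, j, k, l} → {d, e, f, h, i, k, l}.
Read 'b': {d, e, f, h, i, k, l} → {d, e, g, i, j, k}.
Read 'b': {d, e, g, i, j, k} → {d, e, f, i, j, k}.
Read 'a': {d, e, f, i, j, k} → {d, e, f, g, h, i, k, l}.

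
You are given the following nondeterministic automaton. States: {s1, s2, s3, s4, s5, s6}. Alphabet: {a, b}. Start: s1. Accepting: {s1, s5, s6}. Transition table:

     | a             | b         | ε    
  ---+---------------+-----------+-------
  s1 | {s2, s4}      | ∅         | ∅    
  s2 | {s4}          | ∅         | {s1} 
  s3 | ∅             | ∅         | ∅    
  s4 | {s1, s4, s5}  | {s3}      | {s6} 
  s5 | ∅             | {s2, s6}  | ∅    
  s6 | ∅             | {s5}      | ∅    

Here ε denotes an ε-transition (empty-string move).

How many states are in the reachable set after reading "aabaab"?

5

Start in {s1}.
Read 'a': s1→{s2, s4}; union {s2, s4}; ε-closure = {s1, s2, s4, s6}.
Read 'a': s1→{s2, s4}, s2→{s4}, s4→{s1, s4, s5}, s6→∅; union {s1, s2, s4, s5}; ε-closure = {s1, s2, s4, s5, s6}.
Read 'b': s1→∅, s2→∅, s4→{s3}, s5→{s2, s6}, s6→{s5}; union {s2, s3, s5, s6}; ε-closure = {s1, s2, s3, s5, s6}.
Read 'a': s1→{s2, s4}, s2→{s4}, s3→∅, s5→∅, s6→∅; union {s2, s4}; ε-closure = {s1, s2, s4, s6}.
Read 'a': s1→{s2, s4}, s2→{s4}, s4→{s1, s4, s5}, s6→∅; union {s1, s2, s4, s5}; ε-closure = {s1, s2, s4, s5, s6}.
Read 'b': s1→∅, s2→∅, s4→{s3}, s5→{s2, s6}, s6→{s5}; union {s2, s3, s5, s6}; ε-closure = {s1, s2, s3, s5, s6}.
That set has 5 states.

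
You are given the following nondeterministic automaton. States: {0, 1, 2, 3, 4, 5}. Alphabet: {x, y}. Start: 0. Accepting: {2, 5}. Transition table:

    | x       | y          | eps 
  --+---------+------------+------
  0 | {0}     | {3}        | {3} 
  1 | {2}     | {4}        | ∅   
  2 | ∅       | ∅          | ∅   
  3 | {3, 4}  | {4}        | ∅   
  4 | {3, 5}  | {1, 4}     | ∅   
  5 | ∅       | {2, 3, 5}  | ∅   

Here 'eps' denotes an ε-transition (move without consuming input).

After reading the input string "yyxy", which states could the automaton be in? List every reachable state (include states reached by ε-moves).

{2, 3, 4, 5}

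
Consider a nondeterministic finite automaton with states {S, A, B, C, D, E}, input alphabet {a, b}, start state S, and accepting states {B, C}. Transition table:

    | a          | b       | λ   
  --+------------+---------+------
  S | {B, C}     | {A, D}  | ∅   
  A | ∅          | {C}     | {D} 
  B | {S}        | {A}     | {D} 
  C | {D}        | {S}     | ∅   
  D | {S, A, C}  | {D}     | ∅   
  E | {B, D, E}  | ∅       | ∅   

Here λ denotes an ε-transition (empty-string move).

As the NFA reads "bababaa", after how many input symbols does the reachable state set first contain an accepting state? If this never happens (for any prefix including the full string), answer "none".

2

Start in {S}.
Read 'b': S→{A, D}; now {A, D}.
Read 'a': A→∅, D→{S, A, C}; union {S, A, C}; ε-closure = {S, A, C, D}.
None of the earlier sets intersect F, but {S, A, C, D} does.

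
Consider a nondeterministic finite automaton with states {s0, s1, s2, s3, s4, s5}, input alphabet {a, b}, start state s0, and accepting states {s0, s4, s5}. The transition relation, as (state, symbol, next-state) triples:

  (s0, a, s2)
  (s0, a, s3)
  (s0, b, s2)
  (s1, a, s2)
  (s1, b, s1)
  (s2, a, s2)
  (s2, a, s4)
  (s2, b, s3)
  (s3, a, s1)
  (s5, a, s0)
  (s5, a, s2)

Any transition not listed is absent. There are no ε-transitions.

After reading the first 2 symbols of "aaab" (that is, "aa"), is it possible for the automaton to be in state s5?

Start in {s0}.
Read 'a': s0→{s2, s3}; now {s2, s3}.
Read 'a': s2→{s2, s4}, s3→{s1}; now {s1, s2, s4}.
State s5 is not in {s1, s2, s4}.

No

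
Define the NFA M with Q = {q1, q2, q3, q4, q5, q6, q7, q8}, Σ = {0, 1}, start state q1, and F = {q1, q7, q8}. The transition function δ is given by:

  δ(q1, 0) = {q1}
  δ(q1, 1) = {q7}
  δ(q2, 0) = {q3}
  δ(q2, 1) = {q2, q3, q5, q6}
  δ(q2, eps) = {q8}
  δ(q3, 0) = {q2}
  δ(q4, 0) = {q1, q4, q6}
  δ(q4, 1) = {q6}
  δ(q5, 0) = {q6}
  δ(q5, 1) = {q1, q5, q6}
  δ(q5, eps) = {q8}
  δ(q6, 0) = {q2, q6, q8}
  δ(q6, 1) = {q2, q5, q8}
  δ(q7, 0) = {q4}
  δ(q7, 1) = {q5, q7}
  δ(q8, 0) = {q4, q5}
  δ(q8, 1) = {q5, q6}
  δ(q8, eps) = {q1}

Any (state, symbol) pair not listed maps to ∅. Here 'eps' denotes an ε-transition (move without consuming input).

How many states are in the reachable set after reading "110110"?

Start in {q1}.
Read '1': q1→{q7}; now {q7}.
Read '1': q7→{q5, q7}; union {q5, q7}; ε-closure = {q1, q5, q7, q8}.
Read '0': q1→{q1}, q5→{q6}, q7→{q4}, q8→{q4, q5}; union {q1, q4, q5, q6}; ε-closure = {q1, q4, q5, q6, q8}.
Read '1': q1→{q7}, q4→{q6}, q5→{q1, q5, q6}, q6→{q2, q5, q8}, q8→{q5, q6}; now {q1, q2, q5, q6, q7, q8}.
Read '1': q1→{q7}, q2→{q2, q3, q5, q6}, q5→{q1, q5, q6}, q6→{q2, q5, q8}, q7→{q5, q7}, q8→{q5, q6}; now {q1, q2, q3, q5, q6, q7, q8}.
Read '0': q1→{q1}, q2→{q3}, q3→{q2}, q5→{q6}, q6→{q2, q6, q8}, q7→{q4}, q8→{q4, q5}; now {q1, q2, q3, q4, q5, q6, q8}.
That set has 7 states.

7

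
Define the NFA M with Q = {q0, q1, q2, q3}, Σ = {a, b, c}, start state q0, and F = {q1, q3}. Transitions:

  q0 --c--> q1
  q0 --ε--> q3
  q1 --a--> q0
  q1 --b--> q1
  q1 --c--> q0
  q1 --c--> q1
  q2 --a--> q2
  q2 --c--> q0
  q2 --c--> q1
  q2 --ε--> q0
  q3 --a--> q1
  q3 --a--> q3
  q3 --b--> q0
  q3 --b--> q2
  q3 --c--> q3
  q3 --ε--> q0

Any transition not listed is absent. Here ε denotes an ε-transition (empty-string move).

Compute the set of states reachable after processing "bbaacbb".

Start: ε-closure({q0}) = {q0, q3}.
Read 'b': {q0, q3} → {q0, q2, q3}.
Read 'b': {q0, q2, q3} → {q0, q2, q3}.
Read 'a': {q0, q2, q3} → {q0, q1, q2, q3}.
Read 'a': {q0, q1, q2, q3} → {q0, q1, q2, q3}.
Read 'c': {q0, q1, q2, q3} → {q0, q1, q3}.
Read 'b': {q0, q1, q3} → {q0, q1, q2, q3}.
Read 'b': {q0, q1, q2, q3} → {q0, q1, q2, q3}.

{q0, q1, q2, q3}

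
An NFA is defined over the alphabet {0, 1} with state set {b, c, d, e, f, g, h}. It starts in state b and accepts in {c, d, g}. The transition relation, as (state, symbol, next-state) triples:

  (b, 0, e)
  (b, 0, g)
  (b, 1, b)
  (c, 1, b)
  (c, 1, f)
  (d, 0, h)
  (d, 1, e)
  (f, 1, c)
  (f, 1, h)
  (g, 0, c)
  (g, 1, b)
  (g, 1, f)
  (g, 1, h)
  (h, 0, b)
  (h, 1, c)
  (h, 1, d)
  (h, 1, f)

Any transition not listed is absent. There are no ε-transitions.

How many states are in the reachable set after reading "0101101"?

Start in {b}.
Read '0': b→{e, g}; now {e, g}.
Read '1': e→∅, g→{b, f, h}; now {b, f, h}.
Read '0': b→{e, g}, f→∅, h→{b}; now {b, e, g}.
Read '1': b→{b}, e→∅, g→{b, f, h}; now {b, f, h}.
Read '1': b→{b}, f→{c, h}, h→{c, d, f}; now {b, c, d, f, h}.
Read '0': b→{e, g}, c→∅, d→{h}, f→∅, h→{b}; now {b, e, g, h}.
Read '1': b→{b}, e→∅, g→{b, f, h}, h→{c, d, f}; now {b, c, d, f, h}.
That set has 5 states.

5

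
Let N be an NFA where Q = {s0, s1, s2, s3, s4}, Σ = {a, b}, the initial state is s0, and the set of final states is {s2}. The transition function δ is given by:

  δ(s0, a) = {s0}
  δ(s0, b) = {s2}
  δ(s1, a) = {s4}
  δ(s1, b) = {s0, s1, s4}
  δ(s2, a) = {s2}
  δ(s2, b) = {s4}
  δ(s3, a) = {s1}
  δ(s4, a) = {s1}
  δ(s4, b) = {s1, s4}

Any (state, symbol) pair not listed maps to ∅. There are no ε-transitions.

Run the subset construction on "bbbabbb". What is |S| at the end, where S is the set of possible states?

4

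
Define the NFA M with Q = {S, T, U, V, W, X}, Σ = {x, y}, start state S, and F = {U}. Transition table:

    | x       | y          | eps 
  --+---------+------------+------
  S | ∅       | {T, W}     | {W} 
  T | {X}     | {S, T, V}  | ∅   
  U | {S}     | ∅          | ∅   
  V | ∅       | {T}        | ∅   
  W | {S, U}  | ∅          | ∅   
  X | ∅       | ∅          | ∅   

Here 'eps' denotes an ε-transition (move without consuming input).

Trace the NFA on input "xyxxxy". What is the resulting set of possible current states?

Start: ε-closure({S}) = {S, W}.
Read 'x': S→∅, W→{S, U}; union {S, U}; ε-closure = {S, U, W}.
Read 'y': S→{T, W}, U→∅, W→∅; now {T, W}.
Read 'x': T→{X}, W→{S, U}; union {S, U, X}; ε-closure = {S, U, W, X}.
Read 'x': S→∅, U→{S}, W→{S, U}, X→∅; union {S, U}; ε-closure = {S, U, W}.
Read 'x': S→∅, U→{S}, W→{S, U}; union {S, U}; ε-closure = {S, U, W}.
Read 'y': S→{T, W}, U→∅, W→∅; now {T, W}.

{T, W}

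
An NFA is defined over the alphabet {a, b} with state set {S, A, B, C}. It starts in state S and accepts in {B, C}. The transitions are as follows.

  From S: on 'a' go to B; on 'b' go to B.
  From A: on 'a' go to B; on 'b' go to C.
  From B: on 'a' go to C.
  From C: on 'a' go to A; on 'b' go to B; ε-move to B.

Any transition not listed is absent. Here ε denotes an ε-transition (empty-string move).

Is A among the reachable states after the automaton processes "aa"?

Start in {S}.
Read 'a': {S} → {B}.
Read 'a': {B} → {B, C}.
State A is not in {B, C}.

No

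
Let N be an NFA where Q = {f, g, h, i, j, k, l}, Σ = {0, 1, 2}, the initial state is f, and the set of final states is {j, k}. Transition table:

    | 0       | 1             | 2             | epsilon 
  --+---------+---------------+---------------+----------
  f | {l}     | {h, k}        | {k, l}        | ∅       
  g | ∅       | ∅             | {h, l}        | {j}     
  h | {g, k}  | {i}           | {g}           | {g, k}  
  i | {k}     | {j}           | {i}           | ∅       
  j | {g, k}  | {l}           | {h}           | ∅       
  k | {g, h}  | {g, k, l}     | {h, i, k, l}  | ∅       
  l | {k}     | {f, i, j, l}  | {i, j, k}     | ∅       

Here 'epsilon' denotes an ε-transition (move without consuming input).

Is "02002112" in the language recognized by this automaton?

Start in {f}.
Read '0': f→{l}; now {l}.
Read '2': l→{i, j, k}; now {i, j, k}.
Read '0': i→{k}, j→{g, k}, k→{g, h}; union {g, h, k}; ε-closure = {g, h, j, k}.
Read '0': g→∅, h→{g, k}, j→{g, k}, k→{g, h}; union {g, h, k}; ε-closure = {g, h, j, k}.
Read '2': g→{h, l}, h→{g}, j→{h}, k→{h, i, k, l}; union {g, h, i, k, l}; ε-closure = {g, h, i, j, k, l}.
Read '1': g→∅, h→{i}, i→{j}, j→{l}, k→{g, k, l}, l→{f, i, j, l}; now {f, g, i, j, k, l}.
Read '1': f→{h, k}, g→∅, i→{j}, j→{l}, k→{g, k, l}, l→{f, i, j, l}; now {f, g, h, i, j, k, l}.
Read '2': f→{k, l}, g→{h, l}, h→{g}, i→{i}, j→{h}, k→{h, i, k, l}, l→{i, j, k}; now {g, h, i, j, k, l}.
The final set {g, h, i, j, k, l} contains the accepting states j, k.

Yes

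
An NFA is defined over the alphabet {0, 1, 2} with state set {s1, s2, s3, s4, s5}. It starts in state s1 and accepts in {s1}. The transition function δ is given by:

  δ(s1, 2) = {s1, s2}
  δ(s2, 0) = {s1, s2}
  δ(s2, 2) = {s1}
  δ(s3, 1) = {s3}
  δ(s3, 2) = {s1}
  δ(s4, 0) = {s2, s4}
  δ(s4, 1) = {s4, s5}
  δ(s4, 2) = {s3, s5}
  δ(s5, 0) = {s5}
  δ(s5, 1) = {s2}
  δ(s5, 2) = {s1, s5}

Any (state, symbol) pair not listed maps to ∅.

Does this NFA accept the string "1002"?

Start in {s1}.
Read '1': s1→∅; now ∅.
The set is empty and remains empty for the remaining 3 symbols.
The final set ∅ contains no accepting state.

No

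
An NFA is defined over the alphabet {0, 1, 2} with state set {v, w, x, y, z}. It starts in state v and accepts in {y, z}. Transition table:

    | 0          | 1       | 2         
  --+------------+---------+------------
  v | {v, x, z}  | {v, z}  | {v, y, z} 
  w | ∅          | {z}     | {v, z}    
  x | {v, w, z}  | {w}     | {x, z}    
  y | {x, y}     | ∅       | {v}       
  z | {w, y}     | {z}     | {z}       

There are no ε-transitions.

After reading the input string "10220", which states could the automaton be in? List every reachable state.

Start in {v}.
Read '1': v→{v, z}; now {v, z}.
Read '0': v→{v, x, z}, z→{w, y}; now {v, w, x, y, z}.
Read '2': v→{v, y, z}, w→{v, z}, x→{x, z}, y→{v}, z→{z}; now {v, x, y, z}.
Read '2': v→{v, y, z}, x→{x, z}, y→{v}, z→{z}; now {v, x, y, z}.
Read '0': v→{v, x, z}, x→{v, w, z}, y→{x, y}, z→{w, y}; now {v, w, x, y, z}.

{v, w, x, y, z}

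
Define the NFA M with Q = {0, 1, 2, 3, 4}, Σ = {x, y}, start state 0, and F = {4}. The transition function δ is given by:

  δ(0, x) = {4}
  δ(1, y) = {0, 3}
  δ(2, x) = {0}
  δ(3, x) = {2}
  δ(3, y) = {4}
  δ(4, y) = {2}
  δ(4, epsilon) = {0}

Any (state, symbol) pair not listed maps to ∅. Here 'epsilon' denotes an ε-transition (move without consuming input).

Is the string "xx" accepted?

Start in {0}.
Read 'x': 0→{4}; union {4}; ε-closure = {0, 4}.
Read 'x': 0→{4}, 4→∅; union {4}; ε-closure = {0, 4}.
The final set {0, 4} contains the accepting state 4.

Yes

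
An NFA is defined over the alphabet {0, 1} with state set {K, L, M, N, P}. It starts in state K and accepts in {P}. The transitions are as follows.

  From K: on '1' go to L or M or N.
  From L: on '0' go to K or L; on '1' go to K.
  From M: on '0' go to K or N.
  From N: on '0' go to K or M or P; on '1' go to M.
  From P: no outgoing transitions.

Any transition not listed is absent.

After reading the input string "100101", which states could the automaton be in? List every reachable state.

Start in {K}.
Read '1': {K} → {L, M, N}.
Read '0': {L, M, N} → {K, L, M, N, P}.
Read '0': {K, L, M, N, P} → {K, L, M, N, P}.
Read '1': {K, L, M, N, P} → {K, L, M, N}.
Read '0': {K, L, M, N} → {K, L, M, N, P}.
Read '1': {K, L, M, N, P} → {K, L, M, N}.

{K, L, M, N}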